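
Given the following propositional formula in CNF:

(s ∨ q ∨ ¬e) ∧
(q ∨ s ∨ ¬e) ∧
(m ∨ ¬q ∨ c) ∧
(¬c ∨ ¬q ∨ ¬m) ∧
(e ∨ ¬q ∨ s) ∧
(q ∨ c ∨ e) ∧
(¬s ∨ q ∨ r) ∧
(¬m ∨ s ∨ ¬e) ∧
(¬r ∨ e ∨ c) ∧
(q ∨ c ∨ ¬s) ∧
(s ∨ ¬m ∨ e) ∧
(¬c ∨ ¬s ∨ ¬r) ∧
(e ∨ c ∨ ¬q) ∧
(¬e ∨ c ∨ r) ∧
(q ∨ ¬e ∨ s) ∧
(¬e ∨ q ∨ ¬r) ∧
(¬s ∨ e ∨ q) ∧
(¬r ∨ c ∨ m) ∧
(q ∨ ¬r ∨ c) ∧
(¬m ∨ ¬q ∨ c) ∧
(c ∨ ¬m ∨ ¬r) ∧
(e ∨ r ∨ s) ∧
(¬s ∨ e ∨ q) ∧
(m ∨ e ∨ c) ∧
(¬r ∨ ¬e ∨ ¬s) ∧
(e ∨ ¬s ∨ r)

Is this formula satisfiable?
Yes

Yes, the formula is satisfiable.

One satisfying assignment is: e=True, q=True, c=True, s=False, m=False, r=False

Verification: With this assignment, all 26 clauses evaluate to true.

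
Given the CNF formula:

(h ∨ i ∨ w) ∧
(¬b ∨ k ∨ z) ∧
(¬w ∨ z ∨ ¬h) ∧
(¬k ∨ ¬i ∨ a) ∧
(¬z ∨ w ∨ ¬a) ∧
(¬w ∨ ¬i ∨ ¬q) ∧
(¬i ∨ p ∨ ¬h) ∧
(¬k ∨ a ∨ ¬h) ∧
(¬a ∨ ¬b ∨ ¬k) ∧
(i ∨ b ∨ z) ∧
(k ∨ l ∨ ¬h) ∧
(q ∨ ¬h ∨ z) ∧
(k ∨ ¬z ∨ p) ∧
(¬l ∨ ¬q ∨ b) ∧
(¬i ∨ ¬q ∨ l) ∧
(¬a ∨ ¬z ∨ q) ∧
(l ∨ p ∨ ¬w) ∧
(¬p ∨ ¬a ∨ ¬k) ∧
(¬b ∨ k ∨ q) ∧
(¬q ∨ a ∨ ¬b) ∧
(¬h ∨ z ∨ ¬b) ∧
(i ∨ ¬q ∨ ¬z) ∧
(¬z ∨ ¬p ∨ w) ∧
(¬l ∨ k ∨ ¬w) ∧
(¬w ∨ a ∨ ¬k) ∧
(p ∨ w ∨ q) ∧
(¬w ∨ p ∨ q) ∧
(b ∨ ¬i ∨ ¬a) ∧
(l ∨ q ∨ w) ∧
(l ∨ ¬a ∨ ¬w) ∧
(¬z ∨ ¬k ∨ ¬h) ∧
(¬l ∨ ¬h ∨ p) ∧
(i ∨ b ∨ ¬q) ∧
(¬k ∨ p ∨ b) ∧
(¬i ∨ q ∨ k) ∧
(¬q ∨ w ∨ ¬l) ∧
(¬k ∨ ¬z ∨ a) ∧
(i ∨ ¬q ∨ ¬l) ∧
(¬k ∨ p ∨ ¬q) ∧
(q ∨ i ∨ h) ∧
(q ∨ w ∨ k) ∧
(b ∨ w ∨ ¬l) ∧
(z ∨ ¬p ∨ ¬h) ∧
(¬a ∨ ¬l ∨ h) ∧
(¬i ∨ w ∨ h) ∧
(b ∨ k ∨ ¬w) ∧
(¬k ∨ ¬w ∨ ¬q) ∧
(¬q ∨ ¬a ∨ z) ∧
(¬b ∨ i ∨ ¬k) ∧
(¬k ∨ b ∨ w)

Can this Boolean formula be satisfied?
No

No, the formula is not satisfiable.

No assignment of truth values to the variables can make all 50 clauses true simultaneously.

The formula is UNSAT (unsatisfiable).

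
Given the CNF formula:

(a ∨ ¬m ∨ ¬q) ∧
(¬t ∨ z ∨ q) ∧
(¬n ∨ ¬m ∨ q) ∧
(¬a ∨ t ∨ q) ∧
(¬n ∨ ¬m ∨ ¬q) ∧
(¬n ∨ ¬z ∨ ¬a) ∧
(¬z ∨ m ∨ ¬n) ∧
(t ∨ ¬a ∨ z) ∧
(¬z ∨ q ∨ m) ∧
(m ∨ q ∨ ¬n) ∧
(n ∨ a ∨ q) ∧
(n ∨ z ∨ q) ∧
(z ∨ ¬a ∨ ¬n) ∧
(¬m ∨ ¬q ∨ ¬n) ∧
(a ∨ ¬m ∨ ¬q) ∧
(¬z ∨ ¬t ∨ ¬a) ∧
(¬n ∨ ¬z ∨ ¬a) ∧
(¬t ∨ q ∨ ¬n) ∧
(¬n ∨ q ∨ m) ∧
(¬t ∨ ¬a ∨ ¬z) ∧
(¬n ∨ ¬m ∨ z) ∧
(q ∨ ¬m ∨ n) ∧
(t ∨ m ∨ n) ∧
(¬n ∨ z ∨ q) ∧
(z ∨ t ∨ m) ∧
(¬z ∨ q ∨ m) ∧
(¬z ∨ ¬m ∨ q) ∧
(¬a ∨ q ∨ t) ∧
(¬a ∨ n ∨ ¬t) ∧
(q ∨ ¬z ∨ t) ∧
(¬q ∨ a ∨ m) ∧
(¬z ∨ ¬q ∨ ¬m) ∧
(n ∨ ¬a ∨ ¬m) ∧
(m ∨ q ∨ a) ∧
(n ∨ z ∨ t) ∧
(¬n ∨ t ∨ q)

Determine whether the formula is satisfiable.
No

No, the formula is not satisfiable.

No assignment of truth values to the variables can make all 36 clauses true simultaneously.

The formula is UNSAT (unsatisfiable).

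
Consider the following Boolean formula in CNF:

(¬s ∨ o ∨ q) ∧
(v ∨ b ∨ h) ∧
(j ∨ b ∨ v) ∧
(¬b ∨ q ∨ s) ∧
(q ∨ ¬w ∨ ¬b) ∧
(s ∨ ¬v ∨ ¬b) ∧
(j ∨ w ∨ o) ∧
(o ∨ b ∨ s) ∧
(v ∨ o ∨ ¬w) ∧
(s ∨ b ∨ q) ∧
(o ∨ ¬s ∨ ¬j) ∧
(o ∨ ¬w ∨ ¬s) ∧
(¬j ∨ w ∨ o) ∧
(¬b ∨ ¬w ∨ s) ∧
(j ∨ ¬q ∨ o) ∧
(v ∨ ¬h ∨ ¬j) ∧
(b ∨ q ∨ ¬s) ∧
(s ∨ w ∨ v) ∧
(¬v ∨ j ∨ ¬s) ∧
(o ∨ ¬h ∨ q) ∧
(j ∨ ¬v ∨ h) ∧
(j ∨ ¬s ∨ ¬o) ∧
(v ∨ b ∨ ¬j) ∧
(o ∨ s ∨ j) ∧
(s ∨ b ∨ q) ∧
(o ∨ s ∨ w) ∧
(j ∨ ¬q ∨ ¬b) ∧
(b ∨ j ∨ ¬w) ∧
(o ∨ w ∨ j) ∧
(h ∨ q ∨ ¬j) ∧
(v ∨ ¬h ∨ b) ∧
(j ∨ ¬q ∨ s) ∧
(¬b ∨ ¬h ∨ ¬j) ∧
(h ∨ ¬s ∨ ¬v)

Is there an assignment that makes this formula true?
Yes

Yes, the formula is satisfiable.

One satisfying assignment is: w=False, b=True, v=False, o=True, h=False, j=True, s=True, q=True

Verification: With this assignment, all 34 clauses evaluate to true.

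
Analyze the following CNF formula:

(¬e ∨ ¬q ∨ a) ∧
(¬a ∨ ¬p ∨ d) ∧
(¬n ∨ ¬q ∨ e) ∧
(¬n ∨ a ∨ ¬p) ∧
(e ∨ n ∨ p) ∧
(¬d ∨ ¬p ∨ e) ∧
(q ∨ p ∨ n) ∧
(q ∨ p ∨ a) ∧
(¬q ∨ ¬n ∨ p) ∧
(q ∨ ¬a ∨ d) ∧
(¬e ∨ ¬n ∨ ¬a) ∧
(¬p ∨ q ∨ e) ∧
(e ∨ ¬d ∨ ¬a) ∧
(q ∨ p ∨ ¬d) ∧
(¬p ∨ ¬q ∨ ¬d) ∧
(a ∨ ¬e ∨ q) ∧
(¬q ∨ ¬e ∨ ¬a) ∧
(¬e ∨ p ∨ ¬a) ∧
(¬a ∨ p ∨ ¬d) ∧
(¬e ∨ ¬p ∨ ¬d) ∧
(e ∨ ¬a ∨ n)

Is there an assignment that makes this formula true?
Yes

Yes, the formula is satisfiable.

One satisfying assignment is: a=False, p=True, d=False, n=False, q=True, e=False

Verification: With this assignment, all 21 clauses evaluate to true.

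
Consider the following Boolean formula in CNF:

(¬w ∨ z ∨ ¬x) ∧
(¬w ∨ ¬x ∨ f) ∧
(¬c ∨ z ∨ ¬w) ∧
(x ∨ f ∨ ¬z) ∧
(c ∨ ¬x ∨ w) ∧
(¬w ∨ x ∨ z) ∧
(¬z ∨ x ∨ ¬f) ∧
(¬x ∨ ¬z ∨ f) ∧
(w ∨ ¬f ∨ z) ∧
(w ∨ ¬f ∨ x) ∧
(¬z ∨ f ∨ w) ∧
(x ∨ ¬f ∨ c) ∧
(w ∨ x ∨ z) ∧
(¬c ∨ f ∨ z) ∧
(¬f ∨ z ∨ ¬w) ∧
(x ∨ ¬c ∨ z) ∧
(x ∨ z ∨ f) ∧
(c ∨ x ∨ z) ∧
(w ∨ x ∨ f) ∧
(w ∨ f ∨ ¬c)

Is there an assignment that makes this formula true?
Yes

Yes, the formula is satisfiable.

One satisfying assignment is: f=True, z=True, c=True, w=False, x=True

Verification: With this assignment, all 20 clauses evaluate to true.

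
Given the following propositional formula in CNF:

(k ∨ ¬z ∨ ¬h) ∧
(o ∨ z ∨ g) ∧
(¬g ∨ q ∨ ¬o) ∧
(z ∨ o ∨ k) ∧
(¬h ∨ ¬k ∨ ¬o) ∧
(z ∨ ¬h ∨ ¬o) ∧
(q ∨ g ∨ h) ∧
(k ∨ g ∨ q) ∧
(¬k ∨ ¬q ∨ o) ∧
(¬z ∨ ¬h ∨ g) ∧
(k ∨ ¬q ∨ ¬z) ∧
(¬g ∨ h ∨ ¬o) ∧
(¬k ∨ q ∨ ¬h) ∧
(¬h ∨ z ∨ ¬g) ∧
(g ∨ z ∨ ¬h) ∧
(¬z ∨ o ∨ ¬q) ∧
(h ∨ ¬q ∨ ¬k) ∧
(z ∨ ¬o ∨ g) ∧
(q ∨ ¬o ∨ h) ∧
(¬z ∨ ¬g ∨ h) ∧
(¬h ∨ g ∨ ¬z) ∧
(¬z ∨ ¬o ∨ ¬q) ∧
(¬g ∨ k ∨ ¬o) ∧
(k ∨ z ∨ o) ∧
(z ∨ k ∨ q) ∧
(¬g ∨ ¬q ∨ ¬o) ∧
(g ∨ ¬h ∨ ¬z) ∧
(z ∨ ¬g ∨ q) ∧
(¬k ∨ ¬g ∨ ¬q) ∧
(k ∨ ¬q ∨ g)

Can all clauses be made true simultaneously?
No

No, the formula is not satisfiable.

No assignment of truth values to the variables can make all 30 clauses true simultaneously.

The formula is UNSAT (unsatisfiable).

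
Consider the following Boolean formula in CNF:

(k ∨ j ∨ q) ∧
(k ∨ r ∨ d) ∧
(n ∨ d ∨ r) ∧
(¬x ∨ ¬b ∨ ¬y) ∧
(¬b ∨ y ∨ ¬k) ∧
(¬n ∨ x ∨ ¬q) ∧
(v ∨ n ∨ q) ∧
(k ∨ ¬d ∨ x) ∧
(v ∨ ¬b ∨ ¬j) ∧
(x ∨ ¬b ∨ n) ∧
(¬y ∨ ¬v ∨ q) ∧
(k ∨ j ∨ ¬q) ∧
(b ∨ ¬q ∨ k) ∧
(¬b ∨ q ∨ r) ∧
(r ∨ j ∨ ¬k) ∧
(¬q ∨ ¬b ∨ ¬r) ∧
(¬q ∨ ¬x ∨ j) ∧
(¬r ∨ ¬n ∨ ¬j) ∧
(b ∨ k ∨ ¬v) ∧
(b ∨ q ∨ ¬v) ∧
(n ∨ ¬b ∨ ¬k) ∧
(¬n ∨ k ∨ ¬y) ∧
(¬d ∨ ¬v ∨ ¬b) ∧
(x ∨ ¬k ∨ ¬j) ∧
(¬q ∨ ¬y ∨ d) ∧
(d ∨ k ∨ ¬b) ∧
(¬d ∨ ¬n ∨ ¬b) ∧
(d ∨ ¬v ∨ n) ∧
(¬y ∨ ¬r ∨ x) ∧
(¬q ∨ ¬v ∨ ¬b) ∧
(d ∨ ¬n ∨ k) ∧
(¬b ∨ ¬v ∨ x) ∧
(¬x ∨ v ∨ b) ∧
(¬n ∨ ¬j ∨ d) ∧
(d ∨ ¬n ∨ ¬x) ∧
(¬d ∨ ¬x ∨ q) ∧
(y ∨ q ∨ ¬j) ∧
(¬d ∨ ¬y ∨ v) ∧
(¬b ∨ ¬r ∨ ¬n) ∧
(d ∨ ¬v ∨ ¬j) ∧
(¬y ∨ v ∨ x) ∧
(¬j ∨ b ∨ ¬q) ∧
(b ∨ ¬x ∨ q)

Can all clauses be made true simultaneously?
Yes

Yes, the formula is satisfiable.

One satisfying assignment is: y=False, k=True, n=False, x=False, v=False, r=True, q=True, j=False, d=False, b=False

Verification: With this assignment, all 43 clauses evaluate to true.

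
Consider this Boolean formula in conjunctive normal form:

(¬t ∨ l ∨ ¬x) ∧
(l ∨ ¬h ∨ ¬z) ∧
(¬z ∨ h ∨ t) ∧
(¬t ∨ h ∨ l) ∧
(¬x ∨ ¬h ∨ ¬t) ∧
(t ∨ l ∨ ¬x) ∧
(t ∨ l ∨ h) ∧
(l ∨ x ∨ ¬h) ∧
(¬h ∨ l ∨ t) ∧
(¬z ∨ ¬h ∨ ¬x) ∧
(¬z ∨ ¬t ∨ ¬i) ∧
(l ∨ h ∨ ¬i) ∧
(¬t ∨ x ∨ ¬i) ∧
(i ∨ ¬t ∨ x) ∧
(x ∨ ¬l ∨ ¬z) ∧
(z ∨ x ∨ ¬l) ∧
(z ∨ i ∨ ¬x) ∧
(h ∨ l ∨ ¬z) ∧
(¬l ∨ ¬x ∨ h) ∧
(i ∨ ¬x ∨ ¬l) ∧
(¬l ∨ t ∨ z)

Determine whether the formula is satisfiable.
No

No, the formula is not satisfiable.

No assignment of truth values to the variables can make all 21 clauses true simultaneously.

The formula is UNSAT (unsatisfiable).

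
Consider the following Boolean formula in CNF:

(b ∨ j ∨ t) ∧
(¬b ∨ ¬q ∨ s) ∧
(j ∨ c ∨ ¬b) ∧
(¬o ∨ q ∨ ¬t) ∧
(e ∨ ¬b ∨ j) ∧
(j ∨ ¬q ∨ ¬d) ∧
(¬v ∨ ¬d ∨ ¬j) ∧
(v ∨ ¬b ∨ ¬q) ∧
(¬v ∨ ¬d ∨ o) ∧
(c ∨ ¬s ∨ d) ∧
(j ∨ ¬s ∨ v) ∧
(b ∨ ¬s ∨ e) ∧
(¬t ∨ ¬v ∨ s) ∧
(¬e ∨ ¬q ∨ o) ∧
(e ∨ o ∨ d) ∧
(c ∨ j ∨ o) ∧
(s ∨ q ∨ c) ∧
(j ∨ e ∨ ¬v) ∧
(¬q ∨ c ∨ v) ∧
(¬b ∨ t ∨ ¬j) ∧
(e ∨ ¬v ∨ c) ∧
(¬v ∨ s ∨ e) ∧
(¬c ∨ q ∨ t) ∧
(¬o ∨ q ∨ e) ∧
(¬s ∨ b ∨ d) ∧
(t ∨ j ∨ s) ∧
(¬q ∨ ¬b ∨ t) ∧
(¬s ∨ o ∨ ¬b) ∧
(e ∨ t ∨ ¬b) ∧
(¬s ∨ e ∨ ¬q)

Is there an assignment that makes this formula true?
Yes

Yes, the formula is satisfiable.

One satisfying assignment is: q=True, t=False, s=False, c=True, e=False, v=False, j=True, d=False, b=False, o=True

Verification: With this assignment, all 30 clauses evaluate to true.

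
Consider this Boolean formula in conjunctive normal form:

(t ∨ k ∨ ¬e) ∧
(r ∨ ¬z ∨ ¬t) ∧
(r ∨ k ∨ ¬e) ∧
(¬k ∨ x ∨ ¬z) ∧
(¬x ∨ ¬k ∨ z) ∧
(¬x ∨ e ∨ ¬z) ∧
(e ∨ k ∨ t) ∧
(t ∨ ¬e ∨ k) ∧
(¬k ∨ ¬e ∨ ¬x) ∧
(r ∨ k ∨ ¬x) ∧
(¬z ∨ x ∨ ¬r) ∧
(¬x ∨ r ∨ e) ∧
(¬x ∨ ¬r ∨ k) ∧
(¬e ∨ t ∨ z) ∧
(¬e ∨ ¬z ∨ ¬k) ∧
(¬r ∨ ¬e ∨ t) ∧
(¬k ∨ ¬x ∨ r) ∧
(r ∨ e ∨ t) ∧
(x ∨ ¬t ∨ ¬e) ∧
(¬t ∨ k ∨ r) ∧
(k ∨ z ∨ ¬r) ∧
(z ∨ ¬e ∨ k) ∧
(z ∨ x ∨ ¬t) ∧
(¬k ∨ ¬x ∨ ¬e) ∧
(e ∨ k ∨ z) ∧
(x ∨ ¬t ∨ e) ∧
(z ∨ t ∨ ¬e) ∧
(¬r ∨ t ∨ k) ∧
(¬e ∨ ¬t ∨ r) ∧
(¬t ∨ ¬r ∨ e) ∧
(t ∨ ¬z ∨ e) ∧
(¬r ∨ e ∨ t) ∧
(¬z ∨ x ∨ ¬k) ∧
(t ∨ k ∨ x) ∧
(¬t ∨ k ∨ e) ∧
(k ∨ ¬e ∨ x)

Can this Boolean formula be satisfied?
No

No, the formula is not satisfiable.

No assignment of truth values to the variables can make all 36 clauses true simultaneously.

The formula is UNSAT (unsatisfiable).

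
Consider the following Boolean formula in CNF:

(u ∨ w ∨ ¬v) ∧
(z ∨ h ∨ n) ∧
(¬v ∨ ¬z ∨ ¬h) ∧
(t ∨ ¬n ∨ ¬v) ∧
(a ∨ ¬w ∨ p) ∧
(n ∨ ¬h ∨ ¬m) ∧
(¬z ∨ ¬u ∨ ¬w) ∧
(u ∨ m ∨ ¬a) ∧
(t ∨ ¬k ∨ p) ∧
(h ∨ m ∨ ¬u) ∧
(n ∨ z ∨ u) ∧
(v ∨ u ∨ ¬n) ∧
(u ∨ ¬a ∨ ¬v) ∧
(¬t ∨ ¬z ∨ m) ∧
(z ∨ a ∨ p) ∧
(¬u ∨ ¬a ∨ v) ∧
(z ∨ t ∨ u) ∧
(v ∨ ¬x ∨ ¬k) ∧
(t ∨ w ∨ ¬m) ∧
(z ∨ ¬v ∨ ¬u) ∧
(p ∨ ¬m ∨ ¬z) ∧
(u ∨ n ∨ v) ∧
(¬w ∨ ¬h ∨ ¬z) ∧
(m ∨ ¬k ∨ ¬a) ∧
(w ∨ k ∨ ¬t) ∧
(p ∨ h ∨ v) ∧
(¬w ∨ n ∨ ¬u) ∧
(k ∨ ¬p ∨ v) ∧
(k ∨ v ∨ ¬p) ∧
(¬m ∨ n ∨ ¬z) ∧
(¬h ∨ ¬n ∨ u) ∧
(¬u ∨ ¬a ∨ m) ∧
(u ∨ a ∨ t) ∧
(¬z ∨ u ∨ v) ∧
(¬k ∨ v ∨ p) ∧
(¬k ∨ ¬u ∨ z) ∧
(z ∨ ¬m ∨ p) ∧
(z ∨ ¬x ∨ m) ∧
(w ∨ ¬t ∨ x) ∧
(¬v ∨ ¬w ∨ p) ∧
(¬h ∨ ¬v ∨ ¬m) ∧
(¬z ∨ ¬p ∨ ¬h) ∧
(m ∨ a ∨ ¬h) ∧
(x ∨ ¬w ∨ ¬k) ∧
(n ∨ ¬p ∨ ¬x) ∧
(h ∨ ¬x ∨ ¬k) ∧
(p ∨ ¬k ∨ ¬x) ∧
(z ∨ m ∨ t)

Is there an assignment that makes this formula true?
Yes

Yes, the formula is satisfiable.

One satisfying assignment is: n=True, p=True, v=True, x=False, t=True, k=False, a=False, u=False, w=True, h=False, z=False, m=False

Verification: With this assignment, all 48 clauses evaluate to true.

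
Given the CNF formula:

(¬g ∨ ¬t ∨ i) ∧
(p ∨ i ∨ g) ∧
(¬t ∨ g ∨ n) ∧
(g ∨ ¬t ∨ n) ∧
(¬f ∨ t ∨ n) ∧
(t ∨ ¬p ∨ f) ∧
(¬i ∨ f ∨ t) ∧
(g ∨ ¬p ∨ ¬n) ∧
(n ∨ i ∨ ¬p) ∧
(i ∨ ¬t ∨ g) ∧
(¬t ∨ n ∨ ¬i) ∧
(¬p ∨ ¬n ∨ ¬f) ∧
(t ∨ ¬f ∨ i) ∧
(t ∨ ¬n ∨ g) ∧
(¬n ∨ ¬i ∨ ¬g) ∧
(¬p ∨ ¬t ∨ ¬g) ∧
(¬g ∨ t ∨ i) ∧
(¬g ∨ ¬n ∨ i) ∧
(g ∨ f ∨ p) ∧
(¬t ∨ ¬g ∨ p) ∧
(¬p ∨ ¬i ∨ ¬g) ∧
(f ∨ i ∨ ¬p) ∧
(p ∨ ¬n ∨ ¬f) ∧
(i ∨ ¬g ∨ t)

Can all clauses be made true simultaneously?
No

No, the formula is not satisfiable.

No assignment of truth values to the variables can make all 24 clauses true simultaneously.

The formula is UNSAT (unsatisfiable).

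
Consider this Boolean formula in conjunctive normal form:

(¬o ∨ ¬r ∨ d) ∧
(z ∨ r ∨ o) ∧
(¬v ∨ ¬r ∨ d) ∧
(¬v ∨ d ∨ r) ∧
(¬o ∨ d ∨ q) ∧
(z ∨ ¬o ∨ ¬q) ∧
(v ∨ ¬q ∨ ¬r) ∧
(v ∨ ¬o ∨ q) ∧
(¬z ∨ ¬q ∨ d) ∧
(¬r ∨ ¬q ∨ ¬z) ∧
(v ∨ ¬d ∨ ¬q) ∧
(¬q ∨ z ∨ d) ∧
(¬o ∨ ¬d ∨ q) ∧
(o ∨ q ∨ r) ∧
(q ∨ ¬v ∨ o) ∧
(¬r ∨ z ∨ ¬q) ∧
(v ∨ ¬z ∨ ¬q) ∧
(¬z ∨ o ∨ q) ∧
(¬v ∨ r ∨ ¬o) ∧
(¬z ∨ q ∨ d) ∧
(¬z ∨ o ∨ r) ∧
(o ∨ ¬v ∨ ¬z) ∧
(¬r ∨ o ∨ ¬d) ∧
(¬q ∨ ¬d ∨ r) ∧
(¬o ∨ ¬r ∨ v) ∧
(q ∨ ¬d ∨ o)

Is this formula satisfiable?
Yes

Yes, the formula is satisfiable.

One satisfying assignment is: z=False, r=True, o=False, q=False, d=False, v=False

Verification: With this assignment, all 26 clauses evaluate to true.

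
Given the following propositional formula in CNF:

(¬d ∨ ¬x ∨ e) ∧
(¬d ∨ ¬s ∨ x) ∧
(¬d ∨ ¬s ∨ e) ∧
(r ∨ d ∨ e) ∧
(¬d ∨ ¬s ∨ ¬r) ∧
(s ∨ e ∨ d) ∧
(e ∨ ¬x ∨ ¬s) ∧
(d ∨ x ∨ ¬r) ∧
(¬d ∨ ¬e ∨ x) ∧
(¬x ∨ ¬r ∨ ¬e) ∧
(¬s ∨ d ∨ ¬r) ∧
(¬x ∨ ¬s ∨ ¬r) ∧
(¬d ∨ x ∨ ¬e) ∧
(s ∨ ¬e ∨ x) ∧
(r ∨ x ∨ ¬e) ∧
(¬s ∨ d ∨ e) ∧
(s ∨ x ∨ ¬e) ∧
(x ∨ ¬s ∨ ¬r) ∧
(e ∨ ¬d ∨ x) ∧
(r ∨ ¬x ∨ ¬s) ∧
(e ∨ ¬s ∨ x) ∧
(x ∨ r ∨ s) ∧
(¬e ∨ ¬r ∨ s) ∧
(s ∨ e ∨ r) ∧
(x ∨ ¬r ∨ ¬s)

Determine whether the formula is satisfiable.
Yes

Yes, the formula is satisfiable.

One satisfying assignment is: e=True, d=False, r=False, x=True, s=False

Verification: With this assignment, all 25 clauses evaluate to true.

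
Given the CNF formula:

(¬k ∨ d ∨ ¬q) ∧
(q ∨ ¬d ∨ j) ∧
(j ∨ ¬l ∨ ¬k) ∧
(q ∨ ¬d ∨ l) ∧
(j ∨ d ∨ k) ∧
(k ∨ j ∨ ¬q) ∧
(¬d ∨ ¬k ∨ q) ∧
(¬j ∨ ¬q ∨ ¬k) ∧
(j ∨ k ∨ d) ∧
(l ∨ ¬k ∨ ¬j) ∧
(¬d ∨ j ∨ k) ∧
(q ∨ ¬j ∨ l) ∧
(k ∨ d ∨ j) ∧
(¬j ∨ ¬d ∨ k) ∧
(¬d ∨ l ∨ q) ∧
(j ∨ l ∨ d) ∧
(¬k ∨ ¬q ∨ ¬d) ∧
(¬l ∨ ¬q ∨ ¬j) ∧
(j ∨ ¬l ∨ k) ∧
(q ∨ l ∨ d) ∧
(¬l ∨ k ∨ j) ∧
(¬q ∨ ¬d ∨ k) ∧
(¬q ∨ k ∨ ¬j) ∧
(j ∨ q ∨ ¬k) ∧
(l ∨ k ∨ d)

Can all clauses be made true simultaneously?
Yes

Yes, the formula is satisfiable.

One satisfying assignment is: l=True, j=True, q=False, k=False, d=False

Verification: With this assignment, all 25 clauses evaluate to true.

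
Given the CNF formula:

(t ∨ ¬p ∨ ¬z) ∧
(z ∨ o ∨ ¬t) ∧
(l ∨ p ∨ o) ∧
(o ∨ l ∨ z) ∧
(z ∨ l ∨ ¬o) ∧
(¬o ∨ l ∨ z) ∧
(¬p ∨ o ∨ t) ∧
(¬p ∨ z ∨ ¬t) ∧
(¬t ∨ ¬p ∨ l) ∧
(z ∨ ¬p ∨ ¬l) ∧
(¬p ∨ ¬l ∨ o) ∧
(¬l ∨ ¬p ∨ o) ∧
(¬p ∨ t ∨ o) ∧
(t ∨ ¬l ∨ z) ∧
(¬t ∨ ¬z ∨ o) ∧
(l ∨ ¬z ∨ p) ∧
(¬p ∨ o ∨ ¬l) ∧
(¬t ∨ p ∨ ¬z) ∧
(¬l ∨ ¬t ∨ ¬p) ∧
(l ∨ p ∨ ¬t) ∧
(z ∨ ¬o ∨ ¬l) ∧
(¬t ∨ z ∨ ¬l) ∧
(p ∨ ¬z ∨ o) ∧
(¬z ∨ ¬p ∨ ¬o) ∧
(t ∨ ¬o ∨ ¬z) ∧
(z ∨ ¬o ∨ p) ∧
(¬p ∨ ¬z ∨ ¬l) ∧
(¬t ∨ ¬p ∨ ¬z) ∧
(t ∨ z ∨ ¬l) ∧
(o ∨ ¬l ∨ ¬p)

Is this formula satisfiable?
No

No, the formula is not satisfiable.

No assignment of truth values to the variables can make all 30 clauses true simultaneously.

The formula is UNSAT (unsatisfiable).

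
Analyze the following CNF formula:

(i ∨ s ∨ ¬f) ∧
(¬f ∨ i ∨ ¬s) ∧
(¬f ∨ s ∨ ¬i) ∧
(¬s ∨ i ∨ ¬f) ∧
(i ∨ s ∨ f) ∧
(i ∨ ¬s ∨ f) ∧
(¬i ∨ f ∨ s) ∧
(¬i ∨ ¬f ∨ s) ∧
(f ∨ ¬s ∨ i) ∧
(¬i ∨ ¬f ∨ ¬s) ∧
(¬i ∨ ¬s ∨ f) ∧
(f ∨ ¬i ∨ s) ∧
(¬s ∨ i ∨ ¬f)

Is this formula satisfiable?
No

No, the formula is not satisfiable.

No assignment of truth values to the variables can make all 13 clauses true simultaneously.

The formula is UNSAT (unsatisfiable).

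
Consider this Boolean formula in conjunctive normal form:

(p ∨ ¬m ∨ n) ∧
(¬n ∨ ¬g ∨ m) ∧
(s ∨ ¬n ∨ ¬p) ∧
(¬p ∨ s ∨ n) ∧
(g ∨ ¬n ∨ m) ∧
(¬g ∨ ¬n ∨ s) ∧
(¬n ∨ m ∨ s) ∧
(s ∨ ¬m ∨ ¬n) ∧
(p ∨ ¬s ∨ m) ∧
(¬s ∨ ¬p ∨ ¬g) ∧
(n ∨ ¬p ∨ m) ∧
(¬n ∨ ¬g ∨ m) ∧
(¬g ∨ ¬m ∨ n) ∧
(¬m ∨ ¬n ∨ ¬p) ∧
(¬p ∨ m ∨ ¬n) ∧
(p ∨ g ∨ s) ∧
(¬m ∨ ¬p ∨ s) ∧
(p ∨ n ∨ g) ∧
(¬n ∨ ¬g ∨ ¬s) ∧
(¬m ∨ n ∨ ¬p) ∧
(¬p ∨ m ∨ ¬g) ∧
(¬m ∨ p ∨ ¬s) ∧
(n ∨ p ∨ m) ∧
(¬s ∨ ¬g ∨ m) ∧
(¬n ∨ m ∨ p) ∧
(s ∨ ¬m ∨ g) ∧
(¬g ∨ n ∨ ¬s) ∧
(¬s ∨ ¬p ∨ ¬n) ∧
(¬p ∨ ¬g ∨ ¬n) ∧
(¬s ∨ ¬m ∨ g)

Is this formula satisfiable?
No

No, the formula is not satisfiable.

No assignment of truth values to the variables can make all 30 clauses true simultaneously.

The formula is UNSAT (unsatisfiable).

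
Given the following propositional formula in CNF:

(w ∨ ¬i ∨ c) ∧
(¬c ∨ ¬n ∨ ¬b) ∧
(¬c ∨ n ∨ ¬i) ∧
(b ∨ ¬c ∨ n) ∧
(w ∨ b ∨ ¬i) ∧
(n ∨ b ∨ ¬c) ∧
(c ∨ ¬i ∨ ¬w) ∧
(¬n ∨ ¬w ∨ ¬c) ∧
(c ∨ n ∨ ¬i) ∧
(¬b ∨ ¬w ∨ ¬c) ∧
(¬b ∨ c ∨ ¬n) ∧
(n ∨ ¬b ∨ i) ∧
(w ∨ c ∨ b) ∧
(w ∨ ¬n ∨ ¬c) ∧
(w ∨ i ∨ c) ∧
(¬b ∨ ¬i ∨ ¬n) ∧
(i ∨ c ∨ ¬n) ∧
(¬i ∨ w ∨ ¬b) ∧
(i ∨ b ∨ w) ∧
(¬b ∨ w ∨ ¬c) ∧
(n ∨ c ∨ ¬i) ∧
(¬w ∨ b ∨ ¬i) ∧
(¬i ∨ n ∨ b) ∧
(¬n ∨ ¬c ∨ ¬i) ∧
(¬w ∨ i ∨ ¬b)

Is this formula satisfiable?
Yes

Yes, the formula is satisfiable.

One satisfying assignment is: n=False, w=True, b=False, i=False, c=False

Verification: With this assignment, all 25 clauses evaluate to true.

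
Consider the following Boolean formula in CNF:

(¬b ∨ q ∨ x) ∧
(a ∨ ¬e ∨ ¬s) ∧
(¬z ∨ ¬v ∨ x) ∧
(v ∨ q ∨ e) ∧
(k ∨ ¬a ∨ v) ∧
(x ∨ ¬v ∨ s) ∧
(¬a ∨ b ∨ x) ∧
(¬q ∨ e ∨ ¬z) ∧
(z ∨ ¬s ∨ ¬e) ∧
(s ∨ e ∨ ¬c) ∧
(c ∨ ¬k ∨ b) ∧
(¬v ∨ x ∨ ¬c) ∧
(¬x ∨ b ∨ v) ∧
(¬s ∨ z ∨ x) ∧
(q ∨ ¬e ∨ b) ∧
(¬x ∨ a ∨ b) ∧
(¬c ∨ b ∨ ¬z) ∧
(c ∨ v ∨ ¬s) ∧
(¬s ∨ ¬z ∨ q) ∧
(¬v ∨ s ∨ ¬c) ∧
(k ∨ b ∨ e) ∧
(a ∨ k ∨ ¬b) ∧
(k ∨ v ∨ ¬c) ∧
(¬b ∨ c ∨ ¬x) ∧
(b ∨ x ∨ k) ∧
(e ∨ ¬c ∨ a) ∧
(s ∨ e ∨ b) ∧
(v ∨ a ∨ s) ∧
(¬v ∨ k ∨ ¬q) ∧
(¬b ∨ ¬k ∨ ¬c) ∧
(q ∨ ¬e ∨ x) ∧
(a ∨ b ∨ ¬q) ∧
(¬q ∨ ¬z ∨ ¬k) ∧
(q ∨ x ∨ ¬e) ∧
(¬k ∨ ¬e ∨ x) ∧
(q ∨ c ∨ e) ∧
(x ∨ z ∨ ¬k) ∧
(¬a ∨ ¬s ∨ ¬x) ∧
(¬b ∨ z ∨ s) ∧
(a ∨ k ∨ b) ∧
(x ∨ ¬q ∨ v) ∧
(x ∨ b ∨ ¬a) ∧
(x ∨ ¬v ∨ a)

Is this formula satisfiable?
No

No, the formula is not satisfiable.

No assignment of truth values to the variables can make all 43 clauses true simultaneously.

The formula is UNSAT (unsatisfiable).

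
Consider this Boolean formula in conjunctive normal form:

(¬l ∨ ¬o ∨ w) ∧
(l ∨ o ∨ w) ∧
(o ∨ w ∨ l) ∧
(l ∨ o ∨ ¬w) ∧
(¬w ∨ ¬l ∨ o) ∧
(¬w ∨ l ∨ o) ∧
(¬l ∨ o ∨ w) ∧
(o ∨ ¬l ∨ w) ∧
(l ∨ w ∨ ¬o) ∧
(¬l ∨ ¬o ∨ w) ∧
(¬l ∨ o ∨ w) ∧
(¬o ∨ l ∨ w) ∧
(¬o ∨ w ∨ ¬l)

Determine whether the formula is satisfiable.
Yes

Yes, the formula is satisfiable.

One satisfying assignment is: o=True, w=True, l=False

Verification: With this assignment, all 13 clauses evaluate to true.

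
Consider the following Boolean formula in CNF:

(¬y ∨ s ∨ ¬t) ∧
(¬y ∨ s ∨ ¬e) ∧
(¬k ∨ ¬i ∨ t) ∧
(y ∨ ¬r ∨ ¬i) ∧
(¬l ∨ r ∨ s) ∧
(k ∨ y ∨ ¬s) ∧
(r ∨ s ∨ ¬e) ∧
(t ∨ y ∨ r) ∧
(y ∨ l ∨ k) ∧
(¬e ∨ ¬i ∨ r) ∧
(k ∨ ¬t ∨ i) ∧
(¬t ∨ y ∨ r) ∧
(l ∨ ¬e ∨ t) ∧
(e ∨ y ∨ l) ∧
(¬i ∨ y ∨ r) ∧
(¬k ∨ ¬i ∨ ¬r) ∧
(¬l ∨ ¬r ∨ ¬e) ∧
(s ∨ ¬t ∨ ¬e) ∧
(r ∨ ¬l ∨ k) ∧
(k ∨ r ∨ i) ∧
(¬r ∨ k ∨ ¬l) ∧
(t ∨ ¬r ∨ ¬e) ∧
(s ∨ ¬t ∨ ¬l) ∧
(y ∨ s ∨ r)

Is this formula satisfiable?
Yes

Yes, the formula is satisfiable.

One satisfying assignment is: i=True, s=False, t=False, y=True, r=False, k=False, l=False, e=False

Verification: With this assignment, all 24 clauses evaluate to true.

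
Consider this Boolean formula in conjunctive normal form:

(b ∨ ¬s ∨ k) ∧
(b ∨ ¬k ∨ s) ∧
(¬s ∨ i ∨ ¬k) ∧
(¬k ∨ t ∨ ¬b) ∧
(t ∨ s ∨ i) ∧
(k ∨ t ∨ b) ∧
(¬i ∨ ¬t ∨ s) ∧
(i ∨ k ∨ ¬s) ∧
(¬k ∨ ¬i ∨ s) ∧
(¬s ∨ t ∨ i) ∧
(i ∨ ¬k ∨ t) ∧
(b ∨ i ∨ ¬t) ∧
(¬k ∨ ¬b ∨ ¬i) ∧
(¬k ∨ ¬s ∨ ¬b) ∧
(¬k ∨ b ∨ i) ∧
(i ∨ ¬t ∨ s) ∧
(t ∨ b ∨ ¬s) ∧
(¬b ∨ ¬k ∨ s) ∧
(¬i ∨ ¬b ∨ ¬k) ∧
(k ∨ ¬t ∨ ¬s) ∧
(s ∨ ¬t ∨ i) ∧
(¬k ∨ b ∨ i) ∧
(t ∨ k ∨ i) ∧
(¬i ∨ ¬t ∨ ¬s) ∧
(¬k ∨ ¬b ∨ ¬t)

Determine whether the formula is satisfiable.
Yes

Yes, the formula is satisfiable.

One satisfying assignment is: i=True, b=True, k=False, s=False, t=False

Verification: With this assignment, all 25 clauses evaluate to true.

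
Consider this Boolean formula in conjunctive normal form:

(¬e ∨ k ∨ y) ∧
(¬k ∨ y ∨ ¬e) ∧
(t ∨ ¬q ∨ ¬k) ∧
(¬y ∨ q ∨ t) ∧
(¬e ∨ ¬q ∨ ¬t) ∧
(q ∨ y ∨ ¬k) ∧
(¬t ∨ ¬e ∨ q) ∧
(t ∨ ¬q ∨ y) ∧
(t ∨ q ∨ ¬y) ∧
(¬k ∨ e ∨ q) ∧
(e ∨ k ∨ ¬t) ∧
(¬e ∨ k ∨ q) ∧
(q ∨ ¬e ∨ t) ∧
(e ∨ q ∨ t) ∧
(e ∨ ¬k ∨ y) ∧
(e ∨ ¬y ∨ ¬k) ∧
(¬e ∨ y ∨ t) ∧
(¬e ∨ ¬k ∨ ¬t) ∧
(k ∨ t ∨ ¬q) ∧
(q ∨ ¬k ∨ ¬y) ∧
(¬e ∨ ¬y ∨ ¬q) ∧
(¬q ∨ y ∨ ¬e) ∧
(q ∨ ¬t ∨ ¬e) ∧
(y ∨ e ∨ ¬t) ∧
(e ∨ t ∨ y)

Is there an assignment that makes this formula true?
No

No, the formula is not satisfiable.

No assignment of truth values to the variables can make all 25 clauses true simultaneously.

The formula is UNSAT (unsatisfiable).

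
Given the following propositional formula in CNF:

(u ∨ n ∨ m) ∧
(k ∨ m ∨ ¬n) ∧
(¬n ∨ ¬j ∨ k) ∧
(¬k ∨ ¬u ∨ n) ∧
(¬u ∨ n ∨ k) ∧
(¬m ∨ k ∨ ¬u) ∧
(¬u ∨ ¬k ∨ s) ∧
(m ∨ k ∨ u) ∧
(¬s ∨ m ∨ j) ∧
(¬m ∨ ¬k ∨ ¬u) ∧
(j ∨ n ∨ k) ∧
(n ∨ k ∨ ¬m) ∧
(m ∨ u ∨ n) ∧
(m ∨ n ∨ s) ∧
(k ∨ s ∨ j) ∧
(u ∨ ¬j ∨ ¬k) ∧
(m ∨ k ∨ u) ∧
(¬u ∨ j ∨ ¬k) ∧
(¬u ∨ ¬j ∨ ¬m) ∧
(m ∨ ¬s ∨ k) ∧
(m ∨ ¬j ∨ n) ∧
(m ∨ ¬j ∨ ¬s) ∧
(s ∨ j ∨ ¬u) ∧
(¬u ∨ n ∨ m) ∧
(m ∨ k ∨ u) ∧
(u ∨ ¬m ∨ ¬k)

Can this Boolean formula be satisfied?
Yes

Yes, the formula is satisfiable.

One satisfying assignment is: u=False, j=False, k=True, n=True, s=False, m=False

Verification: With this assignment, all 26 clauses evaluate to true.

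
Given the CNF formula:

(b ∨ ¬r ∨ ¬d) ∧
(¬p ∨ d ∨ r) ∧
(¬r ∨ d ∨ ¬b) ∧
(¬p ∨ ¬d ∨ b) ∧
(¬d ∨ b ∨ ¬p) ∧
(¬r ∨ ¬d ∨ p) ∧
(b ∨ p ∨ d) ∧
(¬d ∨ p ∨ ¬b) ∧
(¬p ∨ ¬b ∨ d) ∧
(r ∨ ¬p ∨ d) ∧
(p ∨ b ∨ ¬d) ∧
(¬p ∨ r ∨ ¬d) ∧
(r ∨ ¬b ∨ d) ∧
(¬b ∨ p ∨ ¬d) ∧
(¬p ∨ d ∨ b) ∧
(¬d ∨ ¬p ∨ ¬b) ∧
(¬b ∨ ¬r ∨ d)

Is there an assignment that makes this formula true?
No

No, the formula is not satisfiable.

No assignment of truth values to the variables can make all 17 clauses true simultaneously.

The formula is UNSAT (unsatisfiable).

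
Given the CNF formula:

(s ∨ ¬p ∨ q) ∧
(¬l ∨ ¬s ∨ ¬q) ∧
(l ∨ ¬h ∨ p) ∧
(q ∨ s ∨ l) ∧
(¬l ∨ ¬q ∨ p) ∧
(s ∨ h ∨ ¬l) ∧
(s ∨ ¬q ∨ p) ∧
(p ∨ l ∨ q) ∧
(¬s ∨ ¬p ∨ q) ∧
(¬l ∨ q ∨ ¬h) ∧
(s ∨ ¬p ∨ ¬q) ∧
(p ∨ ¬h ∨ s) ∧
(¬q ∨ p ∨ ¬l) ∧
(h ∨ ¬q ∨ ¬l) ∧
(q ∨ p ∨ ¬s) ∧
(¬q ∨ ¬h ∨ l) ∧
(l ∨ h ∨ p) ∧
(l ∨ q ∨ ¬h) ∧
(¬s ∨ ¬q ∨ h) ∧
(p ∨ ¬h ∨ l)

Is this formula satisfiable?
No

No, the formula is not satisfiable.

No assignment of truth values to the variables can make all 20 clauses true simultaneously.

The formula is UNSAT (unsatisfiable).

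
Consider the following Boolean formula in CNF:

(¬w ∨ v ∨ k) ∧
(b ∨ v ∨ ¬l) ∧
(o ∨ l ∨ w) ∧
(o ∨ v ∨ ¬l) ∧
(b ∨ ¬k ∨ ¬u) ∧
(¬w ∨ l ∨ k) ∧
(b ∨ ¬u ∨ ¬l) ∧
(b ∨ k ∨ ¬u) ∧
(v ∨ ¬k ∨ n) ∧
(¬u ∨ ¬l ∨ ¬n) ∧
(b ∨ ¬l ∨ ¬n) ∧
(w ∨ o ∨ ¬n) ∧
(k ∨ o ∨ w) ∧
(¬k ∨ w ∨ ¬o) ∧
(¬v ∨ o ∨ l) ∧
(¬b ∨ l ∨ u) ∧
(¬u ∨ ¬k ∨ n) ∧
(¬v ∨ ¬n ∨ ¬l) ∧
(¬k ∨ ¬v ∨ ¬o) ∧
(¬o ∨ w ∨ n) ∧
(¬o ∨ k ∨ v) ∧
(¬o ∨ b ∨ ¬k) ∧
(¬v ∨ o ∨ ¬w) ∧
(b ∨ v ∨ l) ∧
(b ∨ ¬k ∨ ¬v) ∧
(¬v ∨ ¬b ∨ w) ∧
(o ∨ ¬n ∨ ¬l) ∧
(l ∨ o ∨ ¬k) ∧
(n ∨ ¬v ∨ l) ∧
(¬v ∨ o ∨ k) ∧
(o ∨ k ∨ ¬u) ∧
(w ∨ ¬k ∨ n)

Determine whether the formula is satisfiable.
Yes

Yes, the formula is satisfiable.

One satisfying assignment is: u=False, n=False, v=True, w=True, k=False, l=True, b=False, o=True

Verification: With this assignment, all 32 clauses evaluate to true.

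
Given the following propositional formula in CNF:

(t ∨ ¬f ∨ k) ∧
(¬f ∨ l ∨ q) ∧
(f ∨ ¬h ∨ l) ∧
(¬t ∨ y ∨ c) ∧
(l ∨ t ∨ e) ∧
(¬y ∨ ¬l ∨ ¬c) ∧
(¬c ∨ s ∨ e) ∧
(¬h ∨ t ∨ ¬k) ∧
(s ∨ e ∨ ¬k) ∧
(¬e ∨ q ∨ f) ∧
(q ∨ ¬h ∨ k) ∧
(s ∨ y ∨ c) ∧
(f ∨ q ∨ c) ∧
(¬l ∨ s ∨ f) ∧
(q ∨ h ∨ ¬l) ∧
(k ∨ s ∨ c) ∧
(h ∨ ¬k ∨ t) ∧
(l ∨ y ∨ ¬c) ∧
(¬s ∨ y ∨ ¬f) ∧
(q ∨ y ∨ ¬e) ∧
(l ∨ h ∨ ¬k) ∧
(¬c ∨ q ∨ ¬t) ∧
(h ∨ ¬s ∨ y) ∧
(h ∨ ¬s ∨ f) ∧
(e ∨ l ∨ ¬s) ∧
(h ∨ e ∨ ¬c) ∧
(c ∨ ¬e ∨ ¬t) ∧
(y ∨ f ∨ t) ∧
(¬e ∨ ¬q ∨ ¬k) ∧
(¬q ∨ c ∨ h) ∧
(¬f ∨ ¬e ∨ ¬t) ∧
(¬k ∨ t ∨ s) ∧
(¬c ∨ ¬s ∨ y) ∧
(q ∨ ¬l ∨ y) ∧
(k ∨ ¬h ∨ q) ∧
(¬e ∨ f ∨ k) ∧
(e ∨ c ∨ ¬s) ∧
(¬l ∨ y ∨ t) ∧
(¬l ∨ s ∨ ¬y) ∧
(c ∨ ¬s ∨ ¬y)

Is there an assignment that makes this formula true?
No

No, the formula is not satisfiable.

No assignment of truth values to the variables can make all 40 clauses true simultaneously.

The formula is UNSAT (unsatisfiable).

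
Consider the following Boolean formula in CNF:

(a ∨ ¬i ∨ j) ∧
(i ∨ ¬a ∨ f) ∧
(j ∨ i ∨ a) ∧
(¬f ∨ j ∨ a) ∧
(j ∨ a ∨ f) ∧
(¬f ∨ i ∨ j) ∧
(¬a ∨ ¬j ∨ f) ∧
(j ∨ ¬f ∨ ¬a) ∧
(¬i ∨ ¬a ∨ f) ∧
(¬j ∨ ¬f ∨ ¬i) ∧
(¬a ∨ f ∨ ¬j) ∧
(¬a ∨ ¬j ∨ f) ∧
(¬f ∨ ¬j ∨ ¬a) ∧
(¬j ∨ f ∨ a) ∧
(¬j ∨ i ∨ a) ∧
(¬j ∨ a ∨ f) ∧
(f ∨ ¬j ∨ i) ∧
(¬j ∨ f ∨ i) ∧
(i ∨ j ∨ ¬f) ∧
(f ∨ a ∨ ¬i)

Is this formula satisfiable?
No

No, the formula is not satisfiable.

No assignment of truth values to the variables can make all 20 clauses true simultaneously.

The formula is UNSAT (unsatisfiable).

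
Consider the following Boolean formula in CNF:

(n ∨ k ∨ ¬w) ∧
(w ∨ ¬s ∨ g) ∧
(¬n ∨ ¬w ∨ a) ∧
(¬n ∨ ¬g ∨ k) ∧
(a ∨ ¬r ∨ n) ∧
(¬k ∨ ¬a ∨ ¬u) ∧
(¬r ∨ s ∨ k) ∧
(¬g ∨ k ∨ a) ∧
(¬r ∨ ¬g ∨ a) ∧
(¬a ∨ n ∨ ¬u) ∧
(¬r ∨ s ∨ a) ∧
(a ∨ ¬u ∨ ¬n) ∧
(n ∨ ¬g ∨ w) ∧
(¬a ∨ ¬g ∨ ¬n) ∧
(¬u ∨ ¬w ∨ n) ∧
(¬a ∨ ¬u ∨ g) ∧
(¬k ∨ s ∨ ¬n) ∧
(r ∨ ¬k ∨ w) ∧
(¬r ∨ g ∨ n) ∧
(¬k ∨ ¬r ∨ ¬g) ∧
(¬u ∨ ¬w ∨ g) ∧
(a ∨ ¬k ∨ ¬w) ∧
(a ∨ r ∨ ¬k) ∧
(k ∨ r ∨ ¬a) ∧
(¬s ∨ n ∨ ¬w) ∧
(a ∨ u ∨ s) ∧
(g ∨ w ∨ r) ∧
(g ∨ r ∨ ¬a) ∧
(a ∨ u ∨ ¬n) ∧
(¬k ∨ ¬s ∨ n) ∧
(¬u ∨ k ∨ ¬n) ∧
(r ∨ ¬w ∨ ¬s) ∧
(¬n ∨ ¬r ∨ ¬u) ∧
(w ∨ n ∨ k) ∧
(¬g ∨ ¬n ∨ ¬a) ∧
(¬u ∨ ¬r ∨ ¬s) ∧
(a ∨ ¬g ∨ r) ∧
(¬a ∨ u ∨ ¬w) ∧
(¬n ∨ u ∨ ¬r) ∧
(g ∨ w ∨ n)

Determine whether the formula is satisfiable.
No

No, the formula is not satisfiable.

No assignment of truth values to the variables can make all 40 clauses true simultaneously.

The formula is UNSAT (unsatisfiable).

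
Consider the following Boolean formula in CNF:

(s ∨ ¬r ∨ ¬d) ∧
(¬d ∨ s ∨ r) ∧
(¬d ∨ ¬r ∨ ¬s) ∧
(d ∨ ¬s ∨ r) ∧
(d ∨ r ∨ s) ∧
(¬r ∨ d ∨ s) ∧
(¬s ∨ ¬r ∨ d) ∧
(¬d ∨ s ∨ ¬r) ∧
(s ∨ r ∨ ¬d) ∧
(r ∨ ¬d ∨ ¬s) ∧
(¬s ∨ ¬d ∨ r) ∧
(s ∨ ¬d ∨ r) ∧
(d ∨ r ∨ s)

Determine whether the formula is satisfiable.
No

No, the formula is not satisfiable.

No assignment of truth values to the variables can make all 13 clauses true simultaneously.

The formula is UNSAT (unsatisfiable).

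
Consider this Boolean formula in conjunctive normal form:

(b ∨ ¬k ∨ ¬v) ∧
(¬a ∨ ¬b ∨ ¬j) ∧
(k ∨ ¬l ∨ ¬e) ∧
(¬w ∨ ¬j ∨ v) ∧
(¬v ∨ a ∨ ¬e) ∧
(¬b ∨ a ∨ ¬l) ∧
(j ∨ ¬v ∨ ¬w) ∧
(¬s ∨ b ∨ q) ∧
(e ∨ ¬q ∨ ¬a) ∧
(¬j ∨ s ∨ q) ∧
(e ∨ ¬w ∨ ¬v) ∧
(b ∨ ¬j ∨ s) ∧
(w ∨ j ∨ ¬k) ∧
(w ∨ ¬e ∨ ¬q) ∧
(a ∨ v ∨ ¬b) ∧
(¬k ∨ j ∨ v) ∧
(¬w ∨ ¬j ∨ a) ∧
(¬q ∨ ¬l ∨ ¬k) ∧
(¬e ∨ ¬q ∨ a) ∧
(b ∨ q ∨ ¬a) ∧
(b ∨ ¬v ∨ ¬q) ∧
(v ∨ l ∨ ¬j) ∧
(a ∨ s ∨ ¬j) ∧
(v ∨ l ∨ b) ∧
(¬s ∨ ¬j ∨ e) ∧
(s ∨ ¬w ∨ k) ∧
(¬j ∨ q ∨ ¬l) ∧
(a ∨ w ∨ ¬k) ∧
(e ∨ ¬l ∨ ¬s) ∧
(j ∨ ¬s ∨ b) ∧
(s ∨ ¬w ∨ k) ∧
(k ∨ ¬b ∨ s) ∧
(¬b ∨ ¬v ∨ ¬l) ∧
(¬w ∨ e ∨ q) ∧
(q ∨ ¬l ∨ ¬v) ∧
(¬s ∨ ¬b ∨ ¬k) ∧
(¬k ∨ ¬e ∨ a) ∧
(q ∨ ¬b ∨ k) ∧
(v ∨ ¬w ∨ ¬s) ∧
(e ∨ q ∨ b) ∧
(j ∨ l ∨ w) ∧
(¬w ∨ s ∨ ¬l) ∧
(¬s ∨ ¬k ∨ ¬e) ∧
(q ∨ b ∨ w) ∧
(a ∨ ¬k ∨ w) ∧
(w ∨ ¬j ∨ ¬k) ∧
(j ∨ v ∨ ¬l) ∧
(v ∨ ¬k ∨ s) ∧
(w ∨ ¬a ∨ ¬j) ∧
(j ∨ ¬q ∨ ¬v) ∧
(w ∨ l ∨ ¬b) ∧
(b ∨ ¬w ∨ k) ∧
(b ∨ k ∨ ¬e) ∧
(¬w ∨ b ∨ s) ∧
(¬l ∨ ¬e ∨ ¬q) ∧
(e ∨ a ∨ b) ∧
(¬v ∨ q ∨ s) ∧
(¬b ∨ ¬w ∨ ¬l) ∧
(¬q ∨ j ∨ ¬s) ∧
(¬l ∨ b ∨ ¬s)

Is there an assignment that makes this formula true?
No

No, the formula is not satisfiable.

No assignment of truth values to the variables can make all 60 clauses true simultaneously.

The formula is UNSAT (unsatisfiable).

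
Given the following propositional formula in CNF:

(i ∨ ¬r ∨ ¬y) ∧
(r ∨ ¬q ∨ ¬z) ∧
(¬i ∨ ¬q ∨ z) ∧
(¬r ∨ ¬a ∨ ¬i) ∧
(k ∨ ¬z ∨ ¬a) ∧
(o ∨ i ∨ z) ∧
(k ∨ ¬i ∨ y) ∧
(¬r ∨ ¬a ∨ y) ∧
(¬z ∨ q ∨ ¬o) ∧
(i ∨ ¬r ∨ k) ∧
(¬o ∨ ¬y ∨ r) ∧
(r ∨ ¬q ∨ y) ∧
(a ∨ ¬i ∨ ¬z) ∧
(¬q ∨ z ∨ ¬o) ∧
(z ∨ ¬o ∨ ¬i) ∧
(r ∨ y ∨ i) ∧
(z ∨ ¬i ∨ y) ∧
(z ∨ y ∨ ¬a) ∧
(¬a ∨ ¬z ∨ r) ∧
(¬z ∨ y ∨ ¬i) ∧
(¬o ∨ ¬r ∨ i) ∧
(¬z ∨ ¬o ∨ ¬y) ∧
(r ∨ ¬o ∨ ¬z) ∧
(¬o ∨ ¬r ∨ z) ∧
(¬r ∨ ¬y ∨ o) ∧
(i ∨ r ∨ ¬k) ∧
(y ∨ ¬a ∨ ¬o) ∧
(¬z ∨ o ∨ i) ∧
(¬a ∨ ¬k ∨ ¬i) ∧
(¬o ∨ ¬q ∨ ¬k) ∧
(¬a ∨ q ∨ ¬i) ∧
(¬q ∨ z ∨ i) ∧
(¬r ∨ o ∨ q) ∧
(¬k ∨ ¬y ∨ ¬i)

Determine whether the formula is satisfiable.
Yes

Yes, the formula is satisfiable.

One satisfying assignment is: a=False, k=False, i=True, r=False, q=False, y=True, o=False, z=False

Verification: With this assignment, all 34 clauses evaluate to true.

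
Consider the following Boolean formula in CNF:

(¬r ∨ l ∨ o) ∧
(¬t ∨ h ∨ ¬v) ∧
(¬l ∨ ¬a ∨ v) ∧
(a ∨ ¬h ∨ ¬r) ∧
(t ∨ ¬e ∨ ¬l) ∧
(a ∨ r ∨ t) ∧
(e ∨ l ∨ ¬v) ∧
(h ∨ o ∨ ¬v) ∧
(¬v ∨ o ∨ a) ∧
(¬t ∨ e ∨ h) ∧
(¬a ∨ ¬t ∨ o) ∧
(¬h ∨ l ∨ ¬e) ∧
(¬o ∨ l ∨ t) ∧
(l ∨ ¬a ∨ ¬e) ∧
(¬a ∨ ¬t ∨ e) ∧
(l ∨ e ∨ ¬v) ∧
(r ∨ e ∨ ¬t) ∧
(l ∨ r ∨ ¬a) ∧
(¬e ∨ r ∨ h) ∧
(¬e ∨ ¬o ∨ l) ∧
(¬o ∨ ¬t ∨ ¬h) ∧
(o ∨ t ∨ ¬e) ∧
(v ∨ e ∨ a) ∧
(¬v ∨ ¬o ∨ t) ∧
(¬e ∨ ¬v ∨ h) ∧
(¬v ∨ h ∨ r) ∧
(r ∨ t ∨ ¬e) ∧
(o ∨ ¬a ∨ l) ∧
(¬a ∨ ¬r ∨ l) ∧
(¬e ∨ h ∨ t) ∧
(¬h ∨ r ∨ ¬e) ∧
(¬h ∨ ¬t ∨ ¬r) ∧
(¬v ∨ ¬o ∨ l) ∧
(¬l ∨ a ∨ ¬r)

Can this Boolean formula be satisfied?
Yes

Yes, the formula is satisfiable.

One satisfying assignment is: t=False, l=True, h=True, v=True, o=False, r=True, a=True, e=False

Verification: With this assignment, all 34 clauses evaluate to true.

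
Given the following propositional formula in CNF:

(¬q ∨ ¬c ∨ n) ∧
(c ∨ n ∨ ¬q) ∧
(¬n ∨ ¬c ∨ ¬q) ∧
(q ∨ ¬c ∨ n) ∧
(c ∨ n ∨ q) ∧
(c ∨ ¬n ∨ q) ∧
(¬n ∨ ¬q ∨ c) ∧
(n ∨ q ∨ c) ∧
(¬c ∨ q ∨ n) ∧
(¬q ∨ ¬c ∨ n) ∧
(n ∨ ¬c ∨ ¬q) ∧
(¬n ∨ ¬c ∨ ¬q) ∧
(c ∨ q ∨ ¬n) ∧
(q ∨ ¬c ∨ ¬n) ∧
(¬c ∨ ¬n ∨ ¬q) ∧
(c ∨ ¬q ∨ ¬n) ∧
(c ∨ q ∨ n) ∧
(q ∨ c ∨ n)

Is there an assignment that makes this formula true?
No

No, the formula is not satisfiable.

No assignment of truth values to the variables can make all 18 clauses true simultaneously.

The formula is UNSAT (unsatisfiable).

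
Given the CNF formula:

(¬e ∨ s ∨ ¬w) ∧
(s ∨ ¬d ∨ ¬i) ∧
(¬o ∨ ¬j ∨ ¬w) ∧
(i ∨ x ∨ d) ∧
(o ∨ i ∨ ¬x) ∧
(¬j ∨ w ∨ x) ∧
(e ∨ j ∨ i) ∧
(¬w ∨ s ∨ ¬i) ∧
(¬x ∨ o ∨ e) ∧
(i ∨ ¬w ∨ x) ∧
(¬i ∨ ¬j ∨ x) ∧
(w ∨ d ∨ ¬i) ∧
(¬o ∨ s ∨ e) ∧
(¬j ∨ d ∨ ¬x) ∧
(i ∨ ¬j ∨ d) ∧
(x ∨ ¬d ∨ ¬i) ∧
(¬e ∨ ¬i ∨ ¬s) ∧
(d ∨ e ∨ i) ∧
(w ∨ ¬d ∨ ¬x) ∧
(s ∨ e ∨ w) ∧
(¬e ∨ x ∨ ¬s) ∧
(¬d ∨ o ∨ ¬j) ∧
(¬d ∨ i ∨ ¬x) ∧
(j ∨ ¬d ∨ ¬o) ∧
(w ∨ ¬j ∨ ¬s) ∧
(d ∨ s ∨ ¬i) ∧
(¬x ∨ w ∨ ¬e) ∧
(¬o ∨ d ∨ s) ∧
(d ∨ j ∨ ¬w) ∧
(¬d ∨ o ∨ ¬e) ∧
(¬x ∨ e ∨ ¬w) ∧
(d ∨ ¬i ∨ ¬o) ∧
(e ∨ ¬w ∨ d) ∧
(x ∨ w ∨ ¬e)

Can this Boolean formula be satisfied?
No

No, the formula is not satisfiable.

No assignment of truth values to the variables can make all 34 clauses true simultaneously.

The formula is UNSAT (unsatisfiable).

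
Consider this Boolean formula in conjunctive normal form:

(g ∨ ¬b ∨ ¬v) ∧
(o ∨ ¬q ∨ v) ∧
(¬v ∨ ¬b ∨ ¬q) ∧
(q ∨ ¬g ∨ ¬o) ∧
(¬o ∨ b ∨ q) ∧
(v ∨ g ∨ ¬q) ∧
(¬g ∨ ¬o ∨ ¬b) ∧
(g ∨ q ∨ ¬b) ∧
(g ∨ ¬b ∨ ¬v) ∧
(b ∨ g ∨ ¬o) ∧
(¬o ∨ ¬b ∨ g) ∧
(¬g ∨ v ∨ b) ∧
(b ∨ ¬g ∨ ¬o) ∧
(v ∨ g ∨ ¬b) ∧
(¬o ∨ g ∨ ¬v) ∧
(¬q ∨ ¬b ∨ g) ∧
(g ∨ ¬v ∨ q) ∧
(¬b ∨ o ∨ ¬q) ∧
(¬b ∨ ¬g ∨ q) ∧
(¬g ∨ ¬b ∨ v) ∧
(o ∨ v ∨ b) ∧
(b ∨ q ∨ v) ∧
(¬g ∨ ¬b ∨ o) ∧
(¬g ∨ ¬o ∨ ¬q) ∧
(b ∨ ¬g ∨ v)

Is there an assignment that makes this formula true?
Yes

Yes, the formula is satisfiable.

One satisfying assignment is: q=True, o=False, b=False, v=True, g=False

Verification: With this assignment, all 25 clauses evaluate to true.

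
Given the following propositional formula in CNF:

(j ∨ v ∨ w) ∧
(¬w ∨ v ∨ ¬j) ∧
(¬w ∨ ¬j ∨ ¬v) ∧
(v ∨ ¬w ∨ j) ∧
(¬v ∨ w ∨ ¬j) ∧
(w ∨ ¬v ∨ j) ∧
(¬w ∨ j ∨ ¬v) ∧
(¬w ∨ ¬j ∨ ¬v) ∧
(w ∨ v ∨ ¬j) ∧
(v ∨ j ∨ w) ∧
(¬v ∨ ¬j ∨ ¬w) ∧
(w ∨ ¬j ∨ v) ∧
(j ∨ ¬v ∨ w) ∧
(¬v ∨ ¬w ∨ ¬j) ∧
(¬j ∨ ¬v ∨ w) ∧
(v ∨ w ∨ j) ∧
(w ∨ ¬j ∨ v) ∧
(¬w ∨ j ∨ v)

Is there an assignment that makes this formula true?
No

No, the formula is not satisfiable.

No assignment of truth values to the variables can make all 18 clauses true simultaneously.

The formula is UNSAT (unsatisfiable).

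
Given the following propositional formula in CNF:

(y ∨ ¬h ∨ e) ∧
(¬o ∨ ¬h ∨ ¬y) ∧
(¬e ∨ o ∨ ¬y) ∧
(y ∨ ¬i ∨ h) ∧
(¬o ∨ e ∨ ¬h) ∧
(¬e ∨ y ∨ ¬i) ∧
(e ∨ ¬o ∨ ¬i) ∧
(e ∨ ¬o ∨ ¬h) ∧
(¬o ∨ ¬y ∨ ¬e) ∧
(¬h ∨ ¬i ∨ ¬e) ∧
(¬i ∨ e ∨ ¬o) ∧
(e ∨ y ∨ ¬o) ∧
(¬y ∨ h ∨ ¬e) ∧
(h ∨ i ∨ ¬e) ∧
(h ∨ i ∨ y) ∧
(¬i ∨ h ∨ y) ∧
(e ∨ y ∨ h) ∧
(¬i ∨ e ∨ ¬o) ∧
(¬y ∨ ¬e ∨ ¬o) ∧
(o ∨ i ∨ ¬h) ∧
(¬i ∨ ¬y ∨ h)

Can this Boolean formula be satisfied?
Yes

Yes, the formula is satisfiable.

One satisfying assignment is: i=False, y=True, o=False, h=False, e=False

Verification: With this assignment, all 21 clauses evaluate to true.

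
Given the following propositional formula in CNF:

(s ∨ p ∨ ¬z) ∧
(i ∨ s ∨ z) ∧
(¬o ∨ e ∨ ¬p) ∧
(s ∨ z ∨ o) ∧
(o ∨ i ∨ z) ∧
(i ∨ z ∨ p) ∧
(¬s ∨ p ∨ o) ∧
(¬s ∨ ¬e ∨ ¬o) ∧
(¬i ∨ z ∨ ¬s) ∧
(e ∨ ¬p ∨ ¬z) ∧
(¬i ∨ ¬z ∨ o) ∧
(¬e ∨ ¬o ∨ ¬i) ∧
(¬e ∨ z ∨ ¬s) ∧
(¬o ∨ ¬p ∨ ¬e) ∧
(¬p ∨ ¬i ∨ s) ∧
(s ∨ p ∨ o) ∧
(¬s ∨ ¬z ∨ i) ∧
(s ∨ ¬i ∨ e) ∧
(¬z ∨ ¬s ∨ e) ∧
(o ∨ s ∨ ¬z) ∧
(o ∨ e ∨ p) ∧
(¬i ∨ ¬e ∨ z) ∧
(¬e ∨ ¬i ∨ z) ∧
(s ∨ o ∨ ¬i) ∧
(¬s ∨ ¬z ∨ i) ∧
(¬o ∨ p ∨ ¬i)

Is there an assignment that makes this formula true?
No

No, the formula is not satisfiable.

No assignment of truth values to the variables can make all 26 clauses true simultaneously.

The formula is UNSAT (unsatisfiable).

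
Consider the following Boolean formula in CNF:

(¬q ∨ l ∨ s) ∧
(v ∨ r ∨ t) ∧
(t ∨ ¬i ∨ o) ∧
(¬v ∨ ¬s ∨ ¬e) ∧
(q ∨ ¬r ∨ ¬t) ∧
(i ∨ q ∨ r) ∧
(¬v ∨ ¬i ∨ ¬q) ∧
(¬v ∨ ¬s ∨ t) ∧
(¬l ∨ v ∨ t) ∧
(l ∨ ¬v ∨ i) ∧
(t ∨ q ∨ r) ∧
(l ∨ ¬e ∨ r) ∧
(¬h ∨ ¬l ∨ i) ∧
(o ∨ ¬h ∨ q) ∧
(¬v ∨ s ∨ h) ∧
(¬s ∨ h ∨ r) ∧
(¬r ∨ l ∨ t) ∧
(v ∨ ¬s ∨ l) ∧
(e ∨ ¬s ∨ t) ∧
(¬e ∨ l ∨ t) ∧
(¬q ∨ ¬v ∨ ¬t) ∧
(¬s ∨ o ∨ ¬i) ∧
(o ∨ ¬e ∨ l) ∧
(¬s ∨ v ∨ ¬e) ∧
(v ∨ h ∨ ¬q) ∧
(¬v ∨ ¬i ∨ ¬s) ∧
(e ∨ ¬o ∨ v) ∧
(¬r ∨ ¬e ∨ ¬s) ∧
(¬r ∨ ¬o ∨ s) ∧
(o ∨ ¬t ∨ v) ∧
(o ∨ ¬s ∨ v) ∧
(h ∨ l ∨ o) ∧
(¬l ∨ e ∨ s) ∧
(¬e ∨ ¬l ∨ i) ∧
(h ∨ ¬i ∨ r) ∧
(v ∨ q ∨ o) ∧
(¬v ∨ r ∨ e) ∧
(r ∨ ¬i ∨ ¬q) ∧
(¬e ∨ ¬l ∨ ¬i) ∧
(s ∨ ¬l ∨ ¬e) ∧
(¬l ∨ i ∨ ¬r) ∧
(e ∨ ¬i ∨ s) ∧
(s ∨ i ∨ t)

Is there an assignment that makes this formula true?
No

No, the formula is not satisfiable.

No assignment of truth values to the variables can make all 43 clauses true simultaneously.

The formula is UNSAT (unsatisfiable).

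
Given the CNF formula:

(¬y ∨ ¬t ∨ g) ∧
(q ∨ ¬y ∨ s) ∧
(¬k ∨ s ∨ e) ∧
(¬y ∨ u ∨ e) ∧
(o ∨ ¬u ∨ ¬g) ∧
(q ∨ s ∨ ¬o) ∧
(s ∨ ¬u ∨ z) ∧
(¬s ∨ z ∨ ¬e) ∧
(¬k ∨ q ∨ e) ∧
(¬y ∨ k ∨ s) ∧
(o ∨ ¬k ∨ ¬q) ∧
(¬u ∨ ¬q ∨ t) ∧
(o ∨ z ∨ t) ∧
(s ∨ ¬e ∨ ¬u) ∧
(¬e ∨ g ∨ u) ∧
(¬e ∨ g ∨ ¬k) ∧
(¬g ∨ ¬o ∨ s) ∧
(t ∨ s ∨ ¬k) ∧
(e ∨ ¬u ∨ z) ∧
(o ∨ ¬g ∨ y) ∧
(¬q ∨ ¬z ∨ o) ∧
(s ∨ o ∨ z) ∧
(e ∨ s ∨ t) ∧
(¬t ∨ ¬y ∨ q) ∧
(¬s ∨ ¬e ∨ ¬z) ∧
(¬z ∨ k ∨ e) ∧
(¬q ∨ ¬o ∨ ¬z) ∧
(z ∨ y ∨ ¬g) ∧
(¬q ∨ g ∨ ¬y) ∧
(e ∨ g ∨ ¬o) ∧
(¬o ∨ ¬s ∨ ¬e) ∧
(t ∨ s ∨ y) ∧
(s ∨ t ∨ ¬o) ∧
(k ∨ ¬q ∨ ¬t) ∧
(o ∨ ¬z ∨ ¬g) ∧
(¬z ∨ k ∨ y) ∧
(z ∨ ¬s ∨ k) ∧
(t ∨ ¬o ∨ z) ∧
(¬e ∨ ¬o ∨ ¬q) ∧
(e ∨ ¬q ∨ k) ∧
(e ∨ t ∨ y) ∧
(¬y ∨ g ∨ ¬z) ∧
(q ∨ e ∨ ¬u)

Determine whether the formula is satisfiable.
No

No, the formula is not satisfiable.

No assignment of truth values to the variables can make all 43 clauses true simultaneously.

The formula is UNSAT (unsatisfiable).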